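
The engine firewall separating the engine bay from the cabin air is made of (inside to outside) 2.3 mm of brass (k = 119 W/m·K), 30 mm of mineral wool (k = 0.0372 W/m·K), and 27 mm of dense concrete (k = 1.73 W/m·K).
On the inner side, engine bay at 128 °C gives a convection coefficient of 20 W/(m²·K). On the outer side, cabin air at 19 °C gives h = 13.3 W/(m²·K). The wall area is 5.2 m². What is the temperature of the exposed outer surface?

T ≈ 27.7 °C

Model the wall as resistances in series:
R_inner film = 1/(h_i·A) = 1/(20×5.2) = 0.009615 K/W
R_brass = L/(kA) = 0.0023/(119×5.2) = 3.717×10^-6 K/W
R_mineral wool = L/(kA) = 0.03/(0.0372×5.2) = 0.1551 K/W
R_dense concrete = L/(kA) = 0.027/(1.73×5.2) = 0.003001 K/W
R_outer film = 1/(h_o·A) = 1/(13.3×5.2) = 0.01446 K/W
R_total = 0.1822 K/W;  Q = ΔT/R_total = 109/0.1822 = 598.4 W
T_interface = T_inner − Q·ΣR(inner→interface) = 128 − 598×0.1677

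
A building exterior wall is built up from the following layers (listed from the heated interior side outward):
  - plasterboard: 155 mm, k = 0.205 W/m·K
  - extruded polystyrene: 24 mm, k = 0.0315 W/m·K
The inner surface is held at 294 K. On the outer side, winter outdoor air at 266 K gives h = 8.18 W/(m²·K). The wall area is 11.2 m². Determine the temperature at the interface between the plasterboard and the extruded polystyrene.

Thermal resistances in series:
R_plasterboard = L/(kA) = 0.155/(0.205×11.2) = 0.06751 K/W
R_extruded polystyrene = L/(kA) = 0.024/(0.0315×11.2) = 0.06803 K/W
R_outer film = 1/(h_o·A) = 1/(8.18×11.2) = 0.01092 K/W
R_total = 0.1465 K/W;  Q = ΔT/R_total = 28/0.1465 = 191.2 W
T_interface = T_inner − Q·ΣR(inner→interface) = 294 − 191×0.06751

T ≈ 281 K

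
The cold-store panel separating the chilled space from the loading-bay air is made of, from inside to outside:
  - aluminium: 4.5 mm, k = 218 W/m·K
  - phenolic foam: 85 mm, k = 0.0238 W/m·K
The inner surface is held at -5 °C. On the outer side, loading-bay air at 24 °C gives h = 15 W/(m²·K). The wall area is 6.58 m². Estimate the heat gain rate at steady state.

Q ≈ 52.5 W

Model the wall as resistances in series:
R_aluminium = L/(kA) = 0.0045/(218×6.58) = 3.137×10^-6 K/W
R_phenolic foam = L/(kA) = 0.085/(0.0238×6.58) = 0.5428 K/W
R_outer film = 1/(h_o·A) = 1/(15×6.58) = 0.01013 K/W
R_total = 0.5529 K/W
Q = ΔT / R_total = 29 / 0.5529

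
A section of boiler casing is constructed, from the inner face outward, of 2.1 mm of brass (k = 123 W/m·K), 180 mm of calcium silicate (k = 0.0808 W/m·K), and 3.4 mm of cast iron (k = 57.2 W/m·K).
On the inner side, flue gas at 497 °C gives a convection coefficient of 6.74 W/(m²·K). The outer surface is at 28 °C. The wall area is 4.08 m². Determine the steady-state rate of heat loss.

Q ≈ 805 W

Model the wall as resistances in series:
R_inner film = 1/(h_i·A) = 1/(6.74×4.08) = 0.03636 K/W
R_brass = L/(kA) = 0.0021/(123×4.08) = 4.185×10^-6 K/W
R_calcium silicate = L/(kA) = 0.18/(0.0808×4.08) = 0.546 K/W
R_cast iron = L/(kA) = 0.0034/(57.2×4.08) = 1.457×10^-5 K/W
R_total = 0.5824 K/W
Q = ΔT / R_total = 469 / 0.5824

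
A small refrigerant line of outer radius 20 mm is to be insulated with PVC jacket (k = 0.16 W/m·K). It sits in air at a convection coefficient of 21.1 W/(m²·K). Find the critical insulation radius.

r_cr ≈ 7.58 mm

For a cylinder r_cr = k/h = 0.16/21.1
r_cr = 7.58 mm; since the bare radius (20 mm) is above r_cr, any added insulation will reduce heat loss.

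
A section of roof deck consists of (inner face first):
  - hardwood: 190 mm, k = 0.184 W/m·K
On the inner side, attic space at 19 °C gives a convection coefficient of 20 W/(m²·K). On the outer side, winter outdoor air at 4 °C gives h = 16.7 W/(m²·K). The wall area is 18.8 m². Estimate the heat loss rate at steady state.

Q ≈ 247 W

Series thermal resistances:
R_inner film = 1/(h_i·A) = 1/(20×18.8) = 0.00266 K/W
R_hardwood = L/(kA) = 0.19/(0.184×18.8) = 0.05493 K/W
R_outer film = 1/(h_o·A) = 1/(16.7×18.8) = 0.003185 K/W
R_total = 0.06077 K/W
Q = ΔT / R_total = 15 / 0.06077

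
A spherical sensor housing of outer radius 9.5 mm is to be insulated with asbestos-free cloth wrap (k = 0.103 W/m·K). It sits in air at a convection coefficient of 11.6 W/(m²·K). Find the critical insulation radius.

For a sphere r_cr = 2k/h = 2×0.103/11.6
r_cr = 17.8 mm; since the bare radius (9.5 mm) is below r_cr, adding a thin layer of insulation will *increase* heat loss.

r_cr ≈ 17.8 mm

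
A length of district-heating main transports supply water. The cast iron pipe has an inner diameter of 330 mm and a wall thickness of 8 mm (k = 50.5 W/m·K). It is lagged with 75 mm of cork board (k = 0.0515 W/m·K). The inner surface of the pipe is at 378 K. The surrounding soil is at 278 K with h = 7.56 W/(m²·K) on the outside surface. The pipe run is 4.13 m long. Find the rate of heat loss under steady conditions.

Q ≈ 345 W

Treating each annulus and film as a series resistance:
R_cast iron pipe wall = ln(173/165)/(2π×50.5×4.13) = 3.613×10^-5 K/W
R_cork board = ln(248/173)/(2π×0.0515×4.13) = 0.2695 K/W
R_outer film = 1/(h_o·2πr_oL) = 1/(7.56×2π×0.248×4.13) = 0.02055 K/W
R_total = 0.2901 K/W
Q = ΔT/R_total = 100/0.2901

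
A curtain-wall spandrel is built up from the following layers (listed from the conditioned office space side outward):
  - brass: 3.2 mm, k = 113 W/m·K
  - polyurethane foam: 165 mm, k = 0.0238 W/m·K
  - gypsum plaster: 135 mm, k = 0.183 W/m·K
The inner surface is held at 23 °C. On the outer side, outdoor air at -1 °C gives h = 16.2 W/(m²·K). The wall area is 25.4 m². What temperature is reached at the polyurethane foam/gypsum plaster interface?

Using the resistance-network approach (series):
R_brass = L/(kA) = 0.0032/(113×25.4) = 1.115×10^-6 K/W
R_polyurethane foam = L/(kA) = 0.165/(0.0238×25.4) = 0.2729 K/W
R_gypsum plaster = L/(kA) = 0.135/(0.183×25.4) = 0.02904 K/W
R_outer film = 1/(h_o·A) = 1/(16.2×25.4) = 0.00243 K/W
R_total = 0.3044 K/W;  Q = ΔT/R_total = 24/0.3044 = 78.84 W
T_interface = T_inner − Q·ΣR(inner→interface) = 23 − 78.8×0.2729

T ≈ 1.48 °C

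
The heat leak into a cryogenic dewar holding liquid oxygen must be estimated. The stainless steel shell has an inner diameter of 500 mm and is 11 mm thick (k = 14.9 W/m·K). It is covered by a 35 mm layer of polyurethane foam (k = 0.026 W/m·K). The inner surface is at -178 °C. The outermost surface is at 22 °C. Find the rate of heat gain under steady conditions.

Spherical conduction: R = (1/r_in − 1/r_out)/(4πk) per layer; series-sum.
R_stainless steel shell = (1/0.25 − 1/0.261)/(4π×14.9) = 9.004×10^-4 K/W
R_polyurethane foam = (1/0.261 − 1/0.296)/(4π×0.026) = 1.387 K/W
R_total = 1.388 K/W
Q = ΔT/R_total = 200/1.388

Q ≈ 144 W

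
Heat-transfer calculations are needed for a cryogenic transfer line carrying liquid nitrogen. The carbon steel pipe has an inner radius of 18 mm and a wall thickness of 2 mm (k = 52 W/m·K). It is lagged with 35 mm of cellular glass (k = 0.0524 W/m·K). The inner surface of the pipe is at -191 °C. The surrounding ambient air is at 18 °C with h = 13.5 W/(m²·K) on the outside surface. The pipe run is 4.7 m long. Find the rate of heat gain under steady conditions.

Q ≈ 299 W

Cylindrical conduction, so R = ln(r₂/r₁)/(2πkL) per layer, in series:
R_carbon steel pipe wall = ln(20/18)/(2π×52×4.7) = 6.861×10^-5 K/W
R_cellular glass = ln(55/20)/(2π×0.0524×4.7) = 0.6537 K/W
R_outer film = 1/(h_o·2πr_oL) = 1/(13.5×2π×0.055×4.7) = 0.04561 K/W
R_total = 0.6994 K/W
Q = ΔT/R_total = 209/0.6994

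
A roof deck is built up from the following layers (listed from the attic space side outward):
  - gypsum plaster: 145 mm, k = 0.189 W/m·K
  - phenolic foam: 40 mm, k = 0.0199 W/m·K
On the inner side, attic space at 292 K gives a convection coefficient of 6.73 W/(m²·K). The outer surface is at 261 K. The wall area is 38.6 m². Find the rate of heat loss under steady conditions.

Thermal resistances in series:
R_inner film = 1/(h_i·A) = 1/(6.73×38.6) = 0.003849 K/W
R_gypsum plaster = L/(kA) = 0.145/(0.189×38.6) = 0.01988 K/W
R_phenolic foam = L/(kA) = 0.04/(0.0199×38.6) = 0.05207 K/W
R_total = 0.0758 K/W
Q = ΔT / R_total = 31 / 0.0758

Q ≈ 409 W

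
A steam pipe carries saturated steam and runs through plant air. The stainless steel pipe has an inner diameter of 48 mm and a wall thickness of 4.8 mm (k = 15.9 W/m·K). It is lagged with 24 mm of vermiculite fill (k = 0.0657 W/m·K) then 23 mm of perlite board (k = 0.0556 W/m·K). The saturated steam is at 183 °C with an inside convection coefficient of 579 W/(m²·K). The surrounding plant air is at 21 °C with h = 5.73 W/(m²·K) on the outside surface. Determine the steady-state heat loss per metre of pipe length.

q′ ≈ 56.2 W/m

Treating each annulus and film as a series resistance:
R_inner film = 1/(h_i·2πr₁L) = 1/(579×2π×0.024×1) = 0.01145 K/W
R_stainless steel pipe wall = ln(28.8/24)/(2π×15.9×1) = 0.001825 K/W
R_vermiculite fill = ln(52.8/28.8)/(2π×0.0657×1) = 1.468 K/W
R_perlite board = ln(75.8/52.8)/(2π×0.0556×1) = 1.035 K/W
R_outer film = 1/(h_o·2πr_oL) = 1/(5.73×2π×0.0758×1) = 0.3664 K/W
R_total = 2.883 K/W
Q = ΔT/R_total = 162/2.883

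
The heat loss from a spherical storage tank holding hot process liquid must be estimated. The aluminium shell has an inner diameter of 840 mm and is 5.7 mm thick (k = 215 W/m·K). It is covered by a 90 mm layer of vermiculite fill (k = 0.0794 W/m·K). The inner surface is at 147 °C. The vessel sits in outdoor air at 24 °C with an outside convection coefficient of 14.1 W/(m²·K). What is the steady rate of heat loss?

Each spherical layer contributes R = (1/r_i − 1/r_o)/(4πk):
R_aluminium shell = (1/0.42 − 1/0.4257)/(4π×215) = 1.18×10^-5 K/W
R_vermiculite fill = (1/0.4257 − 1/0.5157)/(4π×0.0794) = 0.4109 K/W
R_outer film = 1/(h·4πr_o²) = 1/(14.1×4π×0.5157²) = 0.02122 K/W
R_total = 0.4321 K/W
Q = ΔT/R_total = 123/0.4321

Q ≈ 285 W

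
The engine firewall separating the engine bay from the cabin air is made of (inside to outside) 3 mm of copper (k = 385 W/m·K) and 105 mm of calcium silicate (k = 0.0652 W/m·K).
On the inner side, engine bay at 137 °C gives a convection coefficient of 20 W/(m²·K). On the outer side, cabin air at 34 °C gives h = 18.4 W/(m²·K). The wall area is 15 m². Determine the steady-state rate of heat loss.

Q ≈ 901 W

Model the wall as resistances in series:
R_inner film = 1/(h_i·A) = 1/(20×15) = 0.003333 K/W
R_copper = L/(kA) = 0.003/(385×15) = 5.195×10^-7 K/W
R_calcium silicate = L/(kA) = 0.105/(0.0652×15) = 0.1074 K/W
R_outer film = 1/(h_o·A) = 1/(18.4×15) = 0.003623 K/W
R_total = 0.1143 K/W
Q = ΔT / R_total = 103 / 0.1143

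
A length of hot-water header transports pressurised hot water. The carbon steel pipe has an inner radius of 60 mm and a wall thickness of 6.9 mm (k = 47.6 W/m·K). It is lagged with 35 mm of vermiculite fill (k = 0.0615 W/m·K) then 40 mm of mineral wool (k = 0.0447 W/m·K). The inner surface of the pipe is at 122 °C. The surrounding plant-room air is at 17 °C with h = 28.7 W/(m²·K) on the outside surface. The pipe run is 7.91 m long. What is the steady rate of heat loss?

Q ≈ 360 W

Per-layer cylindrical resistances, series-summed:
R_carbon steel pipe wall = ln(66.9/60)/(2π×47.6×7.91) = 4.601×10^-5 K/W
R_vermiculite fill = ln(101.9/66.9)/(2π×0.0615×7.91) = 0.1377 K/W
R_mineral wool = ln(141.9/101.9)/(2π×0.0447×7.91) = 0.1491 K/W
R_outer film = 1/(h_o·2πr_oL) = 1/(28.7×2π×0.1419×7.91) = 0.004941 K/W
R_total = 0.2917 K/W
Q = ΔT/R_total = 105/0.2917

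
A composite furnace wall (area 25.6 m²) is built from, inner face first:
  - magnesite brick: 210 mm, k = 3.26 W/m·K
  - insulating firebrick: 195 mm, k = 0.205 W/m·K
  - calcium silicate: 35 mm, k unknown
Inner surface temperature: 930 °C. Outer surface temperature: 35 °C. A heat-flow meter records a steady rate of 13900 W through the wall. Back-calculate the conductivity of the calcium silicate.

k ≈ 0.0553 W/(m·K)

Model the wall as resistances in series:
R_magnesite brick = L/(kA) = 0.21/(3.26×25.6) = 0.002516 K/W
R_insulating firebrick = L/(kA) = 0.195/(0.205×25.6) = 0.03716 K/W
Sum of known resistances R_other = 0.03967 K/W
Total R = ΔT/Q = 895/13900 = 0.06439 K/W
R_calcium silicate = R_total − R_other = 0.02472 K/W
k = L/(R·A) = 0.035/(0.02472×25.6)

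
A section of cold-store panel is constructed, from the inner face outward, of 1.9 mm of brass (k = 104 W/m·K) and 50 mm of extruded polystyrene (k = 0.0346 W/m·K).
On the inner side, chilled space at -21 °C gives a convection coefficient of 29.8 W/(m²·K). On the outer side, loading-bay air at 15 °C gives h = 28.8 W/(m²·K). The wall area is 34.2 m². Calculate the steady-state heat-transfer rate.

Using the resistance-network approach (series):
R_inner film = 1/(h_i·A) = 1/(29.8×34.2) = 9.812×10^-4 K/W
R_brass = L/(kA) = 0.0019/(104×34.2) = 5.342×10^-7 K/W
R_extruded polystyrene = L/(kA) = 0.05/(0.0346×34.2) = 0.04225 K/W
R_outer film = 1/(h_o·A) = 1/(28.8×34.2) = 0.001015 K/W
R_total = 0.04425 K/W
Q = ΔT / R_total = 36 / 0.04425

Q ≈ 814 W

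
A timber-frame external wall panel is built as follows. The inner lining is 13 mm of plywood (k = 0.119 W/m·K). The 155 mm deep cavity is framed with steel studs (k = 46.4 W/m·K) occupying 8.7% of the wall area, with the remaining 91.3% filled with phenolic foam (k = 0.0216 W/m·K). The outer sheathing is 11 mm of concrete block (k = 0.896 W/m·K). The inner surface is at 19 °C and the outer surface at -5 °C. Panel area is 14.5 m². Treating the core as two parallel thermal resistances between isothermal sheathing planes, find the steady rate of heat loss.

Sheathing layers in series; stud and cavity paths in parallel between them.
R_inner = 0.013/(0.119×14.5) = 0.007534 K/W
R_stud  = 0.155/(46.4×0.087×14.5) = 0.002648 K/W
R_cav   = 0.155/(0.0216×0.913×14.5) = 0.542 K/W
1/R_core = 1/R_stud + 1/R_cav → R_core = 0.002635 K/W
R_outer = 0.011/(0.896×14.5) = 8.467×10^-4 K/W
R_total = 0.01102 K/W
Q = ΔT/R_total = 24/0.01102

Q ≈ 2180 W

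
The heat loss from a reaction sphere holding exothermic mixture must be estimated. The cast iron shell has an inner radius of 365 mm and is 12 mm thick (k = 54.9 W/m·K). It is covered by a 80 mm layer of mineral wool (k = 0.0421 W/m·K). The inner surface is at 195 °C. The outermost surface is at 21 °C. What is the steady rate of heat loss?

For a spherical shell R = (1/r₁ − 1/r₂)/(4πk); film R = 1/(h·4πr²). In series:
R_cast iron shell = (1/0.365 − 1/0.377)/(4π×54.9) = 1.264×10^-4 K/W
R_mineral wool = (1/0.377 − 1/0.457)/(4π×0.0421) = 0.8777 K/W
R_total = 0.8778 K/W
Q = ΔT/R_total = 174/0.8778

Q ≈ 198 W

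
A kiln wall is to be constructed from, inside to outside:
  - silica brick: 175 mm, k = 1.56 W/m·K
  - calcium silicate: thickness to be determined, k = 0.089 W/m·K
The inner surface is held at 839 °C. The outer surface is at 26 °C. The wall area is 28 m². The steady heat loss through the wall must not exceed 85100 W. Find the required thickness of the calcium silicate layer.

L ≈ 13.8 mm

Series thermal resistances:
R_silica brick = L/(kA) = 0.175/(1.56×28) = 0.004006 K/W
Sum of the known resistances R_other = 0.004006 K/W
Required total resistance R_tot = ΔT/Q_allow = 813/85100 = 0.009553 K/W
R_calcium silicate = R_tot − R_other = 0.005547 K/W
L = R·k·A = 0.005547×0.089×28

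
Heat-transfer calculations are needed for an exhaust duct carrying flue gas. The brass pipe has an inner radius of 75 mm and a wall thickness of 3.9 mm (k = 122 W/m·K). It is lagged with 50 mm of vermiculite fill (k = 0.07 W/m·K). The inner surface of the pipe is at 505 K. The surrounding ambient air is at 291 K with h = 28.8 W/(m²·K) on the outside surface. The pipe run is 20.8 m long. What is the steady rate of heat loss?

Q ≈ 3840 W

Treating each annulus and film as a series resistance:
R_brass pipe wall = ln(78.9/75)/(2π×122×20.8) = 3.179×10^-6 K/W
R_vermiculite fill = ln(128.9/78.9)/(2π×0.07×20.8) = 0.05366 K/W
R_outer film = 1/(h_o·2πr_oL) = 1/(28.8×2π×0.1289×20.8) = 0.002061 K/W
R_total = 0.05572 K/W
Q = ΔT/R_total = 214/0.05572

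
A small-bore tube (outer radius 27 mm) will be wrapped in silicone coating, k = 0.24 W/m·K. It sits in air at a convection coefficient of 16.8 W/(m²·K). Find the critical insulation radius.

For a cylinder r_cr = k/h = 0.24/16.8
r_cr = 14.3 mm; since the bare radius (27 mm) is above r_cr, any added insulation will reduce heat loss.

r_cr ≈ 14.3 mm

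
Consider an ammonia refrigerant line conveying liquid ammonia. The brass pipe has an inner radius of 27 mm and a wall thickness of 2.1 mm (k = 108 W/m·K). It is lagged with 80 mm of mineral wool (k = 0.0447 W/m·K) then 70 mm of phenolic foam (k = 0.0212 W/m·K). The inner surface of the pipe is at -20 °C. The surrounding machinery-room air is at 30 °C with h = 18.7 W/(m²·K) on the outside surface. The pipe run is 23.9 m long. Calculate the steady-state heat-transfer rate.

Q ≈ 141 W

Cylindrical conduction, so R = ln(r₂/r₁)/(2πkL) per layer, in series:
R_brass pipe wall = ln(29.1/27)/(2π×108×23.9) = 4.618×10^-6 K/W
R_mineral wool = ln(109.1/29.1)/(2π×0.0447×23.9) = 0.1969 K/W
R_phenolic foam = ln(179.1/109.1)/(2π×0.0212×23.9) = 0.1557 K/W
R_outer film = 1/(h_o·2πr_oL) = 1/(18.7×2π×0.1791×23.9) = 0.001988 K/W
R_total = 0.3546 K/W
Q = ΔT/R_total = 50/0.3546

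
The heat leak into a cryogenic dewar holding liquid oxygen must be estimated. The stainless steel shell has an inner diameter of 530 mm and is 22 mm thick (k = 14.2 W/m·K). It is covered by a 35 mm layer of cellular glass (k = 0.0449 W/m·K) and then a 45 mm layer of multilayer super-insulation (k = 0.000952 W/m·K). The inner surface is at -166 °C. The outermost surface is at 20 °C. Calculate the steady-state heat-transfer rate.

Each spherical layer contributes R = (1/r_i − 1/r_o)/(4πk):
R_stainless steel shell = (1/0.265 − 1/0.287)/(4π×14.2) = 0.001621 K/W
R_cellular glass = (1/0.287 − 1/0.322)/(4π×0.0449) = 0.6712 K/W
R_multilayer super-insulation = (1/0.322 − 1/0.367)/(4π×0.000952) = 31.83 K/W
R_total = 32.5 K/W
Q = ΔT/R_total = 186/32.5

Q ≈ 5.72 W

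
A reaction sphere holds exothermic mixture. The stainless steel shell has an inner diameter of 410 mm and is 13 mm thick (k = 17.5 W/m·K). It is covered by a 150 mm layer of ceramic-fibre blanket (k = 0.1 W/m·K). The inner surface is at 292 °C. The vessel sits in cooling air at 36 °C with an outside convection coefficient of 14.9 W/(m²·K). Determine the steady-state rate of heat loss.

Q ≈ 167 W

Each spherical layer contributes R = (1/r_i − 1/r_o)/(4πk):
R_stainless steel shell = (1/0.205 − 1/0.218)/(4π×17.5) = 0.001323 K/W
R_ceramic-fibre blanket = (1/0.218 − 1/0.368)/(4π×0.1) = 1.488 K/W
R_outer film = 1/(h·4πr_o²) = 1/(14.9×4π×0.368²) = 0.03944 K/W
R_total = 1.529 K/W
Q = ΔT/R_total = 256/1.529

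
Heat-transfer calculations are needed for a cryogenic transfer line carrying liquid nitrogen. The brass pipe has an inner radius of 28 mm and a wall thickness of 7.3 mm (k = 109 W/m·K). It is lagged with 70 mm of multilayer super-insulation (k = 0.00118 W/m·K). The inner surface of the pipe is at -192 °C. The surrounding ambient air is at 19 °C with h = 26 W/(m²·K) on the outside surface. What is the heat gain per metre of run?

Treating each annulus and film as a series resistance:
R_brass pipe wall = ln(35.3/28)/(2π×109×1) = 3.383×10^-4 K/W
R_multilayer super-insulation = ln(105.3/35.3)/(2π×0.00118×1) = 147.4 K/W
R_outer film = 1/(h_o·2πr_oL) = 1/(26×2π×0.1053×1) = 0.05813 K/W
R_total = 147.5 K/W
Q = ΔT/R_total = 211/147.5

q′ ≈ 1.43 W/m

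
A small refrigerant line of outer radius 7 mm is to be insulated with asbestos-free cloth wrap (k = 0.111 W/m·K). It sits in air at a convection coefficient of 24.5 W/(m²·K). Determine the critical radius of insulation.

For a cylinder r_cr = k/h = 0.111/24.5
r_cr = 4.53 mm; since the bare radius (7 mm) is above r_cr, any added insulation will reduce heat loss.

r_cr ≈ 4.53 mm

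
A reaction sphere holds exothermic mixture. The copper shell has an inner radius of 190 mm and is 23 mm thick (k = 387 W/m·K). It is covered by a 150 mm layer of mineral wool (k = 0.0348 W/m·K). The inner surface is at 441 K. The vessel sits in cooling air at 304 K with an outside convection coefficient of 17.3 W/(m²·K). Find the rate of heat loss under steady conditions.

Q ≈ 30.6 W

Each spherical layer contributes R = (1/r_i − 1/r_o)/(4πk):
R_copper shell = (1/0.19 − 1/0.213)/(4π×387) = 1.169×10^-4 K/W
R_mineral wool = (1/0.213 − 1/0.363)/(4π×0.0348) = 4.436 K/W
R_outer film = 1/(h·4πr_o²) = 1/(17.3×4π×0.363²) = 0.03491 K/W
R_total = 4.471 K/W
Q = ΔT/R_total = 137/4.471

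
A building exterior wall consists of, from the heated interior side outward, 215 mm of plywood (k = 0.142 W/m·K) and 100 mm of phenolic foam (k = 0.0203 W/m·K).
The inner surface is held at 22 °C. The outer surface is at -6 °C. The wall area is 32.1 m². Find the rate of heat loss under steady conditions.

Q ≈ 140 W

Using the resistance-network approach (series):
R_plywood = L/(kA) = 0.215/(0.142×32.1) = 0.04717 K/W
R_phenolic foam = L/(kA) = 0.1/(0.0203×32.1) = 0.1535 K/W
R_total = 0.2006 K/W
Q = ΔT / R_total = 28 / 0.2006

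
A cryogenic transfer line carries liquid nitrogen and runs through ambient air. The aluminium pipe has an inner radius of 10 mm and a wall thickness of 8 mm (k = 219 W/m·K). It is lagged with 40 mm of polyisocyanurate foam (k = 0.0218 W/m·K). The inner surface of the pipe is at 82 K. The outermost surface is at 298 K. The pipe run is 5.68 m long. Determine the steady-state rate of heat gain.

Q ≈ 144 W

Per-layer cylindrical resistances, series-summed:
R_aluminium pipe wall = ln(18/10)/(2π×219×5.68) = 7.521×10^-5 K/W
R_polyisocyanurate foam = ln(58/18)/(2π×0.0218×5.68) = 1.504 K/W
R_total = 1.504 K/W
Q = ΔT/R_total = 216/1.504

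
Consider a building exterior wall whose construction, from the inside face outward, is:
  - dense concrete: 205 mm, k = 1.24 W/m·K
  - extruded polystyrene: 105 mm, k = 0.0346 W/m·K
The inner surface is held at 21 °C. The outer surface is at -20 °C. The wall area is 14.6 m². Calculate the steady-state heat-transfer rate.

Q ≈ 187 W

Model the wall as resistances in series:
R_dense concrete = L/(kA) = 0.205/(1.24×14.6) = 0.01132 K/W
R_extruded polystyrene = L/(kA) = 0.105/(0.0346×14.6) = 0.2079 K/W
R_total = 0.2192 K/W
Q = ΔT / R_total = 41 / 0.2192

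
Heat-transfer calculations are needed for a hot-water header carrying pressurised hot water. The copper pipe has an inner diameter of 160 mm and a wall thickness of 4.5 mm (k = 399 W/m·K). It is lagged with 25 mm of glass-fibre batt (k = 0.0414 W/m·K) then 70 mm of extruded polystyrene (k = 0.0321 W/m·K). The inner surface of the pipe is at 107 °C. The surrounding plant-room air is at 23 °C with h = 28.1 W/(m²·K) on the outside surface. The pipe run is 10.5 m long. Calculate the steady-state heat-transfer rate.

Q ≈ 254 W

Cylindrical conduction, so R = ln(r₂/r₁)/(2πkL) per layer, in series:
R_copper pipe wall = ln(84.5/80)/(2π×399×10.5) = 2.079×10^-6 K/W
R_glass-fibre batt = ln(109.5/84.5)/(2π×0.0414×10.5) = 0.09489 K/W
R_extruded polystyrene = ln(179.5/109.5)/(2π×0.0321×10.5) = 0.2334 K/W
R_outer film = 1/(h_o·2πr_oL) = 1/(28.1×2π×0.1795×10.5) = 0.003005 K/W
R_total = 0.3313 K/W
Q = ΔT/R_total = 84/0.3313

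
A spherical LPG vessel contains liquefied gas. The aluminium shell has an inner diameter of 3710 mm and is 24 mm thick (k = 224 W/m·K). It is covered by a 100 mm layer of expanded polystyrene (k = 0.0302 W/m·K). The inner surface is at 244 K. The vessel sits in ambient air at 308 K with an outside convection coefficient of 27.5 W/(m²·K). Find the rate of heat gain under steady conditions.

Q ≈ 894 W

Each spherical layer contributes R = (1/r_i − 1/r_o)/(4πk):
R_aluminium shell = (1/1.855 − 1/1.879)/(4π×224) = 2.446×10^-6 K/W
R_expanded polystyrene = (1/1.879 − 1/1.979)/(4π×0.0302) = 0.07086 K/W
R_outer film = 1/(h·4πr_o²) = 1/(27.5×4π×1.979²) = 7.389×10^-4 K/W
R_total = 0.0716 K/W
Q = ΔT/R_total = 64/0.0716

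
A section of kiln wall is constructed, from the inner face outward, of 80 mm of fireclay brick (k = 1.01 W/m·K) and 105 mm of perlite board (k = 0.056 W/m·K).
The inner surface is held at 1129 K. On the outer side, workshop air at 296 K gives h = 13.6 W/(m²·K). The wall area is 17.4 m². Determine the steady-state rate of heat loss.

Series thermal resistances:
R_fireclay brick = L/(kA) = 0.08/(1.01×17.4) = 0.004552 K/W
R_perlite board = L/(kA) = 0.105/(0.056×17.4) = 0.1078 K/W
R_outer film = 1/(h_o·A) = 1/(13.6×17.4) = 0.004226 K/W
R_total = 0.1165 K/W
Q = ΔT / R_total = 833 / 0.1165

Q ≈ 7150 W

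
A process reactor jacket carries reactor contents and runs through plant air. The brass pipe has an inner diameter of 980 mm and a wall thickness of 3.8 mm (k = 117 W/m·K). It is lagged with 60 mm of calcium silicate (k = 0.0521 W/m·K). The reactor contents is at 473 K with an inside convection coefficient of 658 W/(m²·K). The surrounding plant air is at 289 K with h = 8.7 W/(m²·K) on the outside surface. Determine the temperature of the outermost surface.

T ≈ 305 K

For a radial system each layer contributes R = ln(r_out/r_in)/(2πkL); films add R = 1/(hA).
R_inner film = 1/(h_i·2πr₁L) = 1/(658×2π×0.49×1) = 4.936×10^-4 K/W
R_brass pipe wall = ln(493.8/490)/(2π×117×1) = 1.051×10^-5 K/W
R_calcium silicate = ln(553.8/493.8)/(2π×0.0521×1) = 0.3503 K/W
R_outer film = 1/(h_o·2πr_oL) = 1/(8.7×2π×0.5538×1) = 0.03303 K/W
R_total = 0.3838 K/W
Q = ΔT/R_total = 184/0.3838
Q = 479 W/m
T_interface = T_inner − Q·ΣR(inner→interface) = 473 − 479×0.3508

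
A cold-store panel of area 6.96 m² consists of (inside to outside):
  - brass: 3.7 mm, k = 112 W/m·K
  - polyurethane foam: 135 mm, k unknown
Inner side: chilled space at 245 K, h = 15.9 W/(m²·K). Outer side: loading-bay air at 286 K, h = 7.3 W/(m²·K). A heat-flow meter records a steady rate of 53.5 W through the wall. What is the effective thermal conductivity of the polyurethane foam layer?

k ≈ 0.0263 W/(m·K)

Treating each layer as a thermal resistance in series:
R_inner film = 1/(h_i·A) = 1/(15.9×6.96) = 0.009036 K/W
R_brass = L/(kA) = 0.0037/(112×6.96) = 4.747×10^-6 K/W
R_outer film = 1/(h_o·A) = 1/(7.3×6.96) = 0.01968 K/W
Sum of known resistances R_other = 0.02872 K/W
Total R = ΔT/Q = 41/53.5 = 0.7664 K/W
R_polyurethane foam = R_total − R_other = 0.7376 K/W
k = L/(R·A) = 0.135/(0.7376×6.96)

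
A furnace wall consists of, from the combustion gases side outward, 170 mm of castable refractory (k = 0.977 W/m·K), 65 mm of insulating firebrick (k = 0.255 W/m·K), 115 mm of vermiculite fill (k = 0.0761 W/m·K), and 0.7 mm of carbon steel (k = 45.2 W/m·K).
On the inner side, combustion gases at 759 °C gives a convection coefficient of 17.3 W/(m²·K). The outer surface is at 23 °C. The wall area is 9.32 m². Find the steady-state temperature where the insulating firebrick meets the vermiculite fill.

T ≈ 580 °C

Model the wall as resistances in series:
R_inner film = 1/(h_i·A) = 1/(17.3×9.32) = 0.006202 K/W
R_castable refractory = L/(kA) = 0.17/(0.977×9.32) = 0.01867 K/W
R_insulating firebrick = L/(kA) = 0.065/(0.255×9.32) = 0.02735 K/W
R_vermiculite fill = L/(kA) = 0.115/(0.0761×9.32) = 0.1621 K/W
R_carbon steel = L/(kA) = 0.0007/(45.2×9.32) = 1.662×10^-6 K/W
R_total = 0.2144 K/W;  Q = ΔT/R_total = 736/0.2144 = 3433 W
T_interface = T_inner − Q·ΣR(inner→interface) = 759 − 3430×0.05222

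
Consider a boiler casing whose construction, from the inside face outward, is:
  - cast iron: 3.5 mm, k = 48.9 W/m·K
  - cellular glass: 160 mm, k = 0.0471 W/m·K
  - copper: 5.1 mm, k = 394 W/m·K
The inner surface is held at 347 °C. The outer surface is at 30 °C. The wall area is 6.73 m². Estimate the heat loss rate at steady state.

Q ≈ 628 W

Model the wall as resistances in series:
R_cast iron = L/(kA) = 0.0035/(48.9×6.73) = 1.064×10^-5 K/W
R_cellular glass = L/(kA) = 0.16/(0.0471×6.73) = 0.5048 K/W
R_copper = L/(kA) = 0.0051/(394×6.73) = 1.923×10^-6 K/W
R_total = 0.5048 K/W
Q = ΔT / R_total = 317 / 0.5048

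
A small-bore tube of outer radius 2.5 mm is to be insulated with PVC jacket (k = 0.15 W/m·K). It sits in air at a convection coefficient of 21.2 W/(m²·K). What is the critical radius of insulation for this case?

For a cylinder r_cr = k/h = 0.15/21.2
r_cr = 7.08 mm; since the bare radius (2.5 mm) is below r_cr, adding a thin layer of insulation will *increase* heat loss.

r_cr ≈ 7.08 mm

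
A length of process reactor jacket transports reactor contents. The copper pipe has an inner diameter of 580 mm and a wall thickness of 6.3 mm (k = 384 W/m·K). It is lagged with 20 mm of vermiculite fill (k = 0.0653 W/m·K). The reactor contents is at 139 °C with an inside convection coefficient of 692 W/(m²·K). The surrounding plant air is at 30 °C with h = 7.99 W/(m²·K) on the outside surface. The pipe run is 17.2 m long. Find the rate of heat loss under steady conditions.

Q ≈ 8410 W

Treating each annulus and film as a series resistance:
R_inner film = 1/(h_i·2πr₁L) = 1/(692×2π×0.29×17.2) = 4.611×10^-5 K/W
R_copper pipe wall = ln(296.3/290)/(2π×384×17.2) = 5.179×10^-7 K/W
R_vermiculite fill = ln(316.3/296.3)/(2π×0.0653×17.2) = 0.009256 K/W
R_outer film = 1/(h_o·2πr_oL) = 1/(7.99×2π×0.3163×17.2) = 0.003661 K/W
R_total = 0.01296 K/W
Q = ΔT/R_total = 109/0.01296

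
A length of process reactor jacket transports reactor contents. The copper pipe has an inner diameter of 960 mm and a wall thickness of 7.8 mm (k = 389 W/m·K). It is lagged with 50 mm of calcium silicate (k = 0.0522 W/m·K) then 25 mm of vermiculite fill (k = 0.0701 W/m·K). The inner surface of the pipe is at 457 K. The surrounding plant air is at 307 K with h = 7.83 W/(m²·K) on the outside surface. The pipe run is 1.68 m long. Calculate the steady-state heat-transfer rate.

Cylindrical conduction, so R = ln(r₂/r₁)/(2πkL) per layer, in series:
R_copper pipe wall = ln(487.8/480)/(2π×389×1.68) = 3.926×10^-6 K/W
R_calcium silicate = ln(537.8/487.8)/(2π×0.0522×1.68) = 0.1771 K/W
R_vermiculite fill = ln(562.8/537.8)/(2π×0.0701×1.68) = 0.06141 K/W
R_outer film = 1/(h_o·2πr_oL) = 1/(7.83×2π×0.5628×1.68) = 0.0215 K/W
R_total = 0.26 K/W
Q = ΔT/R_total = 150/0.26

Q ≈ 577 W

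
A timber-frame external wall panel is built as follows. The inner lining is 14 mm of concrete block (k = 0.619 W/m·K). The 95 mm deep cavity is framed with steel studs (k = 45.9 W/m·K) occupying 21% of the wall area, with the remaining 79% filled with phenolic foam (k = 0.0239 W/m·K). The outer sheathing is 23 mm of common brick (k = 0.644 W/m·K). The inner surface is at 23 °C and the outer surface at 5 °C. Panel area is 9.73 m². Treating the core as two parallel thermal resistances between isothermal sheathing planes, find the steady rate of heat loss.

Sheathing layers in series; stud and cavity paths in parallel between them.
R_inner = 0.014/(0.619×9.73) = 0.002324 K/W
R_stud  = 0.095/(45.9×0.21×9.73) = 0.001013 K/W
R_cav   = 0.095/(0.0239×0.79×9.73) = 0.5171 K/W
1/R_core = 1/R_stud + 1/R_cav → R_core = 0.001011 K/W
R_outer = 0.023/(0.644×9.73) = 0.003671 K/W
R_total = 0.007006 K/W
Q = ΔT/R_total = 18/0.007006

Q ≈ 2570 W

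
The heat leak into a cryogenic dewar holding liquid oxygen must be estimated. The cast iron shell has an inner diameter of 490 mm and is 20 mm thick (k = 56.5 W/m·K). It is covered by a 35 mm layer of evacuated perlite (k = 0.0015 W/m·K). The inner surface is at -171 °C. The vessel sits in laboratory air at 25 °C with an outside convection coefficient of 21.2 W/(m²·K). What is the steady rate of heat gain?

Spherical conduction: R = (1/r_in − 1/r_out)/(4πk) per layer; series-sum.
R_cast iron shell = (1/0.245 − 1/0.265)/(4π×56.5) = 4.339×10^-4 K/W
R_evacuated perlite = (1/0.265 − 1/0.3)/(4π×0.0015) = 23.36 K/W
R_outer film = 1/(h·4πr_o²) = 1/(21.2×4π×0.3²) = 0.04171 K/W
R_total = 23.4 K/W
Q = ΔT/R_total = 196/23.4

Q ≈ 8.38 W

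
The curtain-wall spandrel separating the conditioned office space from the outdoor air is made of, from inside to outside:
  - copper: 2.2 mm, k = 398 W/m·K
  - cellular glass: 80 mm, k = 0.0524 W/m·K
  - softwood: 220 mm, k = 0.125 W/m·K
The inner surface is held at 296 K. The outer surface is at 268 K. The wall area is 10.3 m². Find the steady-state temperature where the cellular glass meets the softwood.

Model the wall as resistances in series:
R_copper = L/(kA) = 0.0022/(398×10.3) = 5.367×10^-7 K/W
R_cellular glass = L/(kA) = 0.08/(0.0524×10.3) = 0.1482 K/W
R_softwood = L/(kA) = 0.22/(0.125×10.3) = 0.1709 K/W
R_total = 0.3191 K/W;  Q = ΔT/R_total = 28/0.3191 = 87.75 W
T_interface = T_inner − Q·ΣR(inner→interface) = 296 − 87.7×0.1482

T ≈ 283 K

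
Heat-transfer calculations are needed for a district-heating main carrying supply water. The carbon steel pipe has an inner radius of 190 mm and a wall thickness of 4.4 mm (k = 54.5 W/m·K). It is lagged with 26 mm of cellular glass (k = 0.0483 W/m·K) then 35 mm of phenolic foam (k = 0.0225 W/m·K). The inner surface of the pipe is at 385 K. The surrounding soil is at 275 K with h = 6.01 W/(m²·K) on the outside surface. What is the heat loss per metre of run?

q′ ≈ 70.5 W/m

Per-layer cylindrical resistances, series-summed:
R_carbon steel pipe wall = ln(194.4/190)/(2π×54.5×1) = 6.686×10^-5 K/W
R_cellular glass = ln(220.4/194.4)/(2π×0.0483×1) = 0.4136 K/W
R_phenolic foam = ln(255.4/220.4)/(2π×0.0225×1) = 1.043 K/W
R_outer film = 1/(h_o·2πr_oL) = 1/(6.01×2π×0.2554×1) = 0.1037 K/W
R_total = 1.56 K/W
Q = ΔT/R_total = 110/1.56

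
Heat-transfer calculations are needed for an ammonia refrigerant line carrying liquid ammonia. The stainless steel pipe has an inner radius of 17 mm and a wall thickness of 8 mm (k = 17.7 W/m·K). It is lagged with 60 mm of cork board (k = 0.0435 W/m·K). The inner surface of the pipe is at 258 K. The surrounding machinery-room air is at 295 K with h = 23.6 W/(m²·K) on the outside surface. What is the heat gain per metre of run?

q′ ≈ 8.11 W/m

Cylindrical conduction, so R = ln(r₂/r₁)/(2πkL) per layer, in series:
R_stainless steel pipe wall = ln(25/17)/(2π×17.7×1) = 0.003468 K/W
R_cork board = ln(85/25)/(2π×0.0435×1) = 4.477 K/W
R_outer film = 1/(h_o·2πr_oL) = 1/(23.6×2π×0.085×1) = 0.07934 K/W
R_total = 4.56 K/W
Q = ΔT/R_total = 37/4.56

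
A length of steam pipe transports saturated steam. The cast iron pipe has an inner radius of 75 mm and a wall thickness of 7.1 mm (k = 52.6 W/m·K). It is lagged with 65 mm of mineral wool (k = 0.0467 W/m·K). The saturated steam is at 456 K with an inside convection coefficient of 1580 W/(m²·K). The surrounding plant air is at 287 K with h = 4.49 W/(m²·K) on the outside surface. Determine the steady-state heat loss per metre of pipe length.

q′ ≈ 75.8 W/m

Treating each annulus and film as a series resistance:
R_inner film = 1/(h_i·2πr₁L) = 1/(1580×2π×0.075×1) = 0.001343 K/W
R_cast iron pipe wall = ln(82.1/75)/(2π×52.6×1) = 2.737×10^-4 K/W
R_mineral wool = ln(147.1/82.1)/(2π×0.0467×1) = 1.987 K/W
R_outer film = 1/(h_o·2πr_oL) = 1/(4.49×2π×0.1471×1) = 0.241 K/W
R_total = 2.23 K/W
Q = ΔT/R_total = 169/2.23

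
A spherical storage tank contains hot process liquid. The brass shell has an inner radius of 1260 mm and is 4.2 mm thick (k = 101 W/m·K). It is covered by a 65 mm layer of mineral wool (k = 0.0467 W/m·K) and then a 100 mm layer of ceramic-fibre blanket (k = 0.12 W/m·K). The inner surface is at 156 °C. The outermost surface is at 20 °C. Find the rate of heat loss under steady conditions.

Spherical conduction: R = (1/r_in − 1/r_out)/(4πk) per layer; series-sum.
R_brass shell = (1/1.26 − 1/1.2642)/(4π×101) = 2.077×10^-6 K/W
R_mineral wool = (1/1.2642 − 1/1.3292)/(4π×0.0467) = 0.06591 K/W
R_ceramic-fibre blanket = (1/1.3292 − 1/1.4292)/(4π×0.12) = 0.03491 K/W
R_total = 0.1008 K/W
Q = ΔT/R_total = 136/0.1008

Q ≈ 1350 W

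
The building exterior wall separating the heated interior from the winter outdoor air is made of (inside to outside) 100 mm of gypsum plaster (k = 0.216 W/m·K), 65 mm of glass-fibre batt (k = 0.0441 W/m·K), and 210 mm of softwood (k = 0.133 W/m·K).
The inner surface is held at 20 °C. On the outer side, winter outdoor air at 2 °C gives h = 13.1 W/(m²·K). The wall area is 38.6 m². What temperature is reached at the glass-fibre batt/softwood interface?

Thermal resistances in series:
R_gypsum plaster = L/(kA) = 0.1/(0.216×38.6) = 0.01199 K/W
R_glass-fibre batt = L/(kA) = 0.065/(0.0441×38.6) = 0.03818 K/W
R_softwood = L/(kA) = 0.21/(0.133×38.6) = 0.04091 K/W
R_outer film = 1/(h_o·A) = 1/(13.1×38.6) = 0.001978 K/W
R_total = 0.09306 K/W;  Q = ΔT/R_total = 18/0.09306 = 193.4 W
T_interface = T_inner − Q·ΣR(inner→interface) = 20 − 193×0.05018

T ≈ 10.3 °C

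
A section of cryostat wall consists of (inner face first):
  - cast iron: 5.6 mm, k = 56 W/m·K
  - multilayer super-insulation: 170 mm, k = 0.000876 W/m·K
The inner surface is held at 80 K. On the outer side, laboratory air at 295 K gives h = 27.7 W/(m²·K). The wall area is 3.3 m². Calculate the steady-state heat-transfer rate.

Q ≈ 3.66 W

Series thermal resistances:
R_cast iron = L/(kA) = 0.0056/(56×3.3) = 3.03×10^-5 K/W
R_multilayer super-insulation = L/(kA) = 0.17/(0.000876×3.3) = 58.81 K/W
R_outer film = 1/(h_o·A) = 1/(27.7×3.3) = 0.01094 K/W
R_total = 58.82 K/W
Q = ΔT / R_total = 215 / 58.82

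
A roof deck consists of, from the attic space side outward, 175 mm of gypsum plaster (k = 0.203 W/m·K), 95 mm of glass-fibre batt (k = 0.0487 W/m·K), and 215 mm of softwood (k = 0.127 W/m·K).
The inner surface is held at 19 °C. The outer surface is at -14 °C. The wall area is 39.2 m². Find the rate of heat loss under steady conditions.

Q ≈ 287 W

Series thermal resistances:
R_gypsum plaster = L/(kA) = 0.175/(0.203×39.2) = 0.02199 K/W
R_glass-fibre batt = L/(kA) = 0.095/(0.0487×39.2) = 0.04976 K/W
R_softwood = L/(kA) = 0.215/(0.127×39.2) = 0.04319 K/W
R_total = 0.1149 K/W
Q = ΔT / R_total = 33 / 0.1149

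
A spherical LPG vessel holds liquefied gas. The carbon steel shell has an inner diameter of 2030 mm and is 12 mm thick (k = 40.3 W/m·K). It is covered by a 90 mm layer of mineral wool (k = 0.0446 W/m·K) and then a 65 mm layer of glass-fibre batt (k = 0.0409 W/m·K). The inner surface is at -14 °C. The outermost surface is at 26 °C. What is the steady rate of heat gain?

Q ≈ 170 W

For a spherical shell R = (1/r₁ − 1/r₂)/(4πk); film R = 1/(h·4πr²). In series:
R_carbon steel shell = (1/1.015 − 1/1.027)/(4π×40.3) = 2.273×10^-5 K/W
R_mineral wool = (1/1.027 − 1/1.117)/(4π×0.0446) = 0.14 K/W
R_glass-fibre batt = (1/1.117 − 1/1.182)/(4π×0.0409) = 0.09579 K/W
R_total = 0.2358 K/W
Q = ΔT/R_total = 40/0.2358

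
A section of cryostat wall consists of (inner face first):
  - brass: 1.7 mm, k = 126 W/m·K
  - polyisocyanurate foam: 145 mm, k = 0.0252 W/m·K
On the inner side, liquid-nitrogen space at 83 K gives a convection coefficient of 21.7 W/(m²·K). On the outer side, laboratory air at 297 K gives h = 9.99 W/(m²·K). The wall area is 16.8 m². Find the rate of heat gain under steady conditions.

Series thermal resistances:
R_inner film = 1/(h_i·A) = 1/(21.7×16.8) = 0.002743 K/W
R_brass = L/(kA) = 0.0017/(126×16.8) = 8.031×10^-7 K/W
R_polyisocyanurate foam = L/(kA) = 0.145/(0.0252×16.8) = 0.3425 K/W
R_outer film = 1/(h_o·A) = 1/(9.99×16.8) = 0.005958 K/W
R_total = 0.3512 K/W
Q = ΔT / R_total = 214 / 0.3512

Q ≈ 609 W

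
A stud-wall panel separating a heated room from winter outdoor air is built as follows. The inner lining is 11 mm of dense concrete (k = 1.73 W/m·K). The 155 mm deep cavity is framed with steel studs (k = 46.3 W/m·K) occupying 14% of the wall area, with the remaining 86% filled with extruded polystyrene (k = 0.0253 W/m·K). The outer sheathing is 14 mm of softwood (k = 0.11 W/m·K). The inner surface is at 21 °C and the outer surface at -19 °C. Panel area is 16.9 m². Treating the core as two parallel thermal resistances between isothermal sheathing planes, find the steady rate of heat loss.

Sheathing layers in series; stud and cavity paths in parallel between them.
R_inner = 0.011/(1.73×16.9) = 3.762×10^-4 K/W
R_stud  = 0.155/(46.3×0.14×16.9) = 0.001415 K/W
R_cav   = 0.155/(0.0253×0.86×16.9) = 0.4215 K/W
1/R_core = 1/R_stud + 1/R_cav → R_core = 0.00141 K/W
R_outer = 0.014/(0.11×16.9) = 0.007531 K/W
R_total = 0.009317 K/W
Q = ΔT/R_total = 40/0.009317

Q ≈ 4290 W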